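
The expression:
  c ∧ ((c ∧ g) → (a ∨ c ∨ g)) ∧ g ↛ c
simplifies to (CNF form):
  False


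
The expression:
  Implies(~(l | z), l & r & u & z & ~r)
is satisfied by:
  {z: True, l: True}
  {z: True, l: False}
  {l: True, z: False}


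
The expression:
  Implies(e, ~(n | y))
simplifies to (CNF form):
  (~e | ~n) & (~e | ~y)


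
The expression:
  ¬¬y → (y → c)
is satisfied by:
  {c: True, y: False}
  {y: False, c: False}
  {y: True, c: True}


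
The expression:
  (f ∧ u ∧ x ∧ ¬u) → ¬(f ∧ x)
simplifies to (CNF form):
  True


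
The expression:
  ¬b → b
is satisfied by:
  {b: True}


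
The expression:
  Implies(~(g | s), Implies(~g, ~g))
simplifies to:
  True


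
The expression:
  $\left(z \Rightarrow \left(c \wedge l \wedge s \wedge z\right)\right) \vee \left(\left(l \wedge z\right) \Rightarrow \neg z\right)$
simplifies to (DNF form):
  $\left(c \wedge s\right) \vee \neg l \vee \neg z$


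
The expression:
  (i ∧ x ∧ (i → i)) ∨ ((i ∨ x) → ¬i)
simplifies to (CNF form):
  x ∨ ¬i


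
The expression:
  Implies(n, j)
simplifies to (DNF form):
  j | ~n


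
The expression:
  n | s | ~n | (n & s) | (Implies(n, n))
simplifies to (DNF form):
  True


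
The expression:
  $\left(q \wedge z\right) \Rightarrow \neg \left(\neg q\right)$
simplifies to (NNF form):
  $\text{True}$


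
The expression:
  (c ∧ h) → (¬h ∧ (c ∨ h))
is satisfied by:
  {h: False, c: False}
  {c: True, h: False}
  {h: True, c: False}


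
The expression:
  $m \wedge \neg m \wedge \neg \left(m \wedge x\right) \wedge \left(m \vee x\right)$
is never true.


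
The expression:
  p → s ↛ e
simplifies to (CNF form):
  (s ∨ ¬p) ∧ (¬e ∨ ¬p)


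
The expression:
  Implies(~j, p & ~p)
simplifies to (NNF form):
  j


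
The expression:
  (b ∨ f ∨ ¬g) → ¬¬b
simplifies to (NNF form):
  b ∨ (g ∧ ¬f)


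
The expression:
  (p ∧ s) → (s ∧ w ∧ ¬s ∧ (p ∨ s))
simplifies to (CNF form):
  ¬p ∨ ¬s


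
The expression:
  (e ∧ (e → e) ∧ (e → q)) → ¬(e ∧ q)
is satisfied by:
  {e: False, q: False}
  {q: True, e: False}
  {e: True, q: False}


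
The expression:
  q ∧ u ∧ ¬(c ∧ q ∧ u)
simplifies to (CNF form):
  q ∧ u ∧ ¬c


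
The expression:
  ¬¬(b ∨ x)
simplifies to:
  b ∨ x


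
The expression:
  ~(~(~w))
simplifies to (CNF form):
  ~w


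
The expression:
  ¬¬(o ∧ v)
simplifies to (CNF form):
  o ∧ v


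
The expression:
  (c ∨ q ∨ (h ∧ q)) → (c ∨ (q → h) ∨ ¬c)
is always true.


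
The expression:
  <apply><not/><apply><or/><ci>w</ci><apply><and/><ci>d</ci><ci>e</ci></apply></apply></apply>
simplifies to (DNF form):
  <apply><or/><apply><and/><apply><not/><ci>d</ci></apply><apply><not/><ci>w</ci></apply></apply><apply><and/><apply><not/><ci>e</ci></apply><apply><not/><ci>w</ci></apply></apply></apply>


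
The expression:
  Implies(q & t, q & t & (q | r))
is always true.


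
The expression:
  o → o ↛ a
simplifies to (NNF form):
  ¬a ∨ ¬o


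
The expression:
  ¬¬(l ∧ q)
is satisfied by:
  {q: True, l: True}


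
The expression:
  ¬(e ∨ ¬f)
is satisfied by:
  {f: True, e: False}


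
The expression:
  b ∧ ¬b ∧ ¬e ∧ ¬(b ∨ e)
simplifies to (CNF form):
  False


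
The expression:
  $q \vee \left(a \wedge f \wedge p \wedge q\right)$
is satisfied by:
  {q: True}


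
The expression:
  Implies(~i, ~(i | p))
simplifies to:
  i | ~p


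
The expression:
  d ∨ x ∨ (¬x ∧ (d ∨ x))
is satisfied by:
  {x: True, d: True}
  {x: True, d: False}
  {d: True, x: False}


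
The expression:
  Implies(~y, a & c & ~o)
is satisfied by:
  {y: True, c: True, a: True, o: False}
  {y: True, c: True, a: False, o: False}
  {y: True, a: True, o: False, c: False}
  {y: True, a: False, o: False, c: False}
  {y: True, c: True, o: True, a: True}
  {y: True, c: True, o: True, a: False}
  {y: True, o: True, a: True, c: False}
  {y: True, o: True, a: False, c: False}
  {c: True, o: False, a: True, y: False}


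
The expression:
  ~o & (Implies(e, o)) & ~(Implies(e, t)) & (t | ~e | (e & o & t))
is never true.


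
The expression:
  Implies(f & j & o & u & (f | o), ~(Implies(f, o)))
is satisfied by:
  {u: False, o: False, j: False, f: False}
  {f: True, u: False, o: False, j: False}
  {j: True, u: False, o: False, f: False}
  {f: True, j: True, u: False, o: False}
  {o: True, f: False, u: False, j: False}
  {f: True, o: True, u: False, j: False}
  {j: True, o: True, f: False, u: False}
  {f: True, j: True, o: True, u: False}
  {u: True, j: False, o: False, f: False}
  {f: True, u: True, j: False, o: False}
  {j: True, u: True, f: False, o: False}
  {f: True, j: True, u: True, o: False}
  {o: True, u: True, j: False, f: False}
  {f: True, o: True, u: True, j: False}
  {j: True, o: True, u: True, f: False}


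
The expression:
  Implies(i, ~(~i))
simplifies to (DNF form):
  True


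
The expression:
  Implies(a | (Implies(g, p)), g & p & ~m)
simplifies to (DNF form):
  (g & p & ~m) | (g & p & ~p) | (g & ~a & ~m) | (g & ~a & ~p)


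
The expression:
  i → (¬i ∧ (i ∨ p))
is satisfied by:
  {i: False}


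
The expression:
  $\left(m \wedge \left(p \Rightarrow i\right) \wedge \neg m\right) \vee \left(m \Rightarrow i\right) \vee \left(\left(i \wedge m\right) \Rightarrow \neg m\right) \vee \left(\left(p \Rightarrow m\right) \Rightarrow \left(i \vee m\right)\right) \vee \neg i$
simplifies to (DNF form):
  $\text{True}$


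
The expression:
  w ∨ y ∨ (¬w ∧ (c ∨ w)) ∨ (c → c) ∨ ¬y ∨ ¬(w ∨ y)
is always true.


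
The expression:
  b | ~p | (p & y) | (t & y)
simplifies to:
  b | y | ~p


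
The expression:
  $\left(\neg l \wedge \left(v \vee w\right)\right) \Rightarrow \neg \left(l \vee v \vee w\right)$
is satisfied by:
  {l: True, v: False, w: False}
  {l: True, w: True, v: False}
  {l: True, v: True, w: False}
  {l: True, w: True, v: True}
  {w: False, v: False, l: False}


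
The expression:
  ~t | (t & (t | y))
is always true.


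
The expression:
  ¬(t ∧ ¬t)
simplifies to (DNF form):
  True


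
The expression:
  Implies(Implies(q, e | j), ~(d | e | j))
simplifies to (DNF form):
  (q & ~e & ~j) | (~d & ~e & ~j)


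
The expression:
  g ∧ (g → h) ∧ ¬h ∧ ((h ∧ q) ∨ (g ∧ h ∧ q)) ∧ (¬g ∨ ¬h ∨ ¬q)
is never true.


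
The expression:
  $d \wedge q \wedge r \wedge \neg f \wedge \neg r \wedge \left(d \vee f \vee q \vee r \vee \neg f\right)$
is never true.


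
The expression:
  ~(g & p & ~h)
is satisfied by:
  {h: True, p: False, g: False}
  {p: False, g: False, h: False}
  {g: True, h: True, p: False}
  {g: True, p: False, h: False}
  {h: True, p: True, g: False}
  {p: True, h: False, g: False}
  {g: True, p: True, h: True}


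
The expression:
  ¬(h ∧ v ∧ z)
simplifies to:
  ¬h ∨ ¬v ∨ ¬z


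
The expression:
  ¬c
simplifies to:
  ¬c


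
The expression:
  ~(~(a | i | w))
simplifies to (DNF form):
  a | i | w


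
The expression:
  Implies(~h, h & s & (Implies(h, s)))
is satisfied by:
  {h: True}


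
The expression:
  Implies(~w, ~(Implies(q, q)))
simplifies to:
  w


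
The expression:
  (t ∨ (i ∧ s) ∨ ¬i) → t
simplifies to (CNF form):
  (i ∨ t) ∧ (t ∨ ¬s)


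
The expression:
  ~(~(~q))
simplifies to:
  ~q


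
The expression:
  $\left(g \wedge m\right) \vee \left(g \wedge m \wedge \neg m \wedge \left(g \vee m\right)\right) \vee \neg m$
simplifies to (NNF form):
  $g \vee \neg m$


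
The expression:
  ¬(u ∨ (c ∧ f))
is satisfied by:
  {u: False, c: False, f: False}
  {f: True, u: False, c: False}
  {c: True, u: False, f: False}


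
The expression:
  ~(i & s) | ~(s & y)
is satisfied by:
  {s: False, y: False, i: False}
  {i: True, s: False, y: False}
  {y: True, s: False, i: False}
  {i: True, y: True, s: False}
  {s: True, i: False, y: False}
  {i: True, s: True, y: False}
  {y: True, s: True, i: False}


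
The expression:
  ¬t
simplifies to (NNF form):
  ¬t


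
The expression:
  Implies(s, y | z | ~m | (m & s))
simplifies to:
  True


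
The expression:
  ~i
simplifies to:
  ~i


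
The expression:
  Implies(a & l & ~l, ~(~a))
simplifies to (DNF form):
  True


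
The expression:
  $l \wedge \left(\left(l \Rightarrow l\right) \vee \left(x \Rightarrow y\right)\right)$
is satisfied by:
  {l: True}


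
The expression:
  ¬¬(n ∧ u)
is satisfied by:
  {u: True, n: True}


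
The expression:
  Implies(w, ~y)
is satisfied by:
  {w: False, y: False}
  {y: True, w: False}
  {w: True, y: False}


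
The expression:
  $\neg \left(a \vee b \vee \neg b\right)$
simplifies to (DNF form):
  $\text{False}$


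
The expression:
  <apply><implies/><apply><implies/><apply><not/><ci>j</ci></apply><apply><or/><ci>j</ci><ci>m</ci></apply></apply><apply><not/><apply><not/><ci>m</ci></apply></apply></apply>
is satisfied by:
  {m: True, j: False}
  {j: False, m: False}
  {j: True, m: True}


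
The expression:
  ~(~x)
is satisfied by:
  {x: True}


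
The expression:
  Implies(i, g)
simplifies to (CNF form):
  g | ~i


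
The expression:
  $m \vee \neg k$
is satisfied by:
  {m: True, k: False}
  {k: False, m: False}
  {k: True, m: True}


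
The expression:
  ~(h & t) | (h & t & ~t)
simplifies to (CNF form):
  ~h | ~t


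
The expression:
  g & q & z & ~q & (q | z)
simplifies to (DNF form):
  False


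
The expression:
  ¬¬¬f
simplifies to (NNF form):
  ¬f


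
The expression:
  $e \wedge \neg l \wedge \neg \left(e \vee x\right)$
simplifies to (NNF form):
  $\text{False}$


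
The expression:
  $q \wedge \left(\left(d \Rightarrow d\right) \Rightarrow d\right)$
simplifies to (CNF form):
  $d \wedge q$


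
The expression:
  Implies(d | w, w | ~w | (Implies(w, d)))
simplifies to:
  True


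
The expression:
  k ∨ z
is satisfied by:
  {k: True, z: True}
  {k: True, z: False}
  {z: True, k: False}


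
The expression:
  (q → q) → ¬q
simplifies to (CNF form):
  ¬q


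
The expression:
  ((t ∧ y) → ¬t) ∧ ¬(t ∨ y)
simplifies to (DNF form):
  ¬t ∧ ¬y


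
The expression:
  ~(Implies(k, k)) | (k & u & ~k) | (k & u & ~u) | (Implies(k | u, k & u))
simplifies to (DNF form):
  (k & u) | (~k & ~u)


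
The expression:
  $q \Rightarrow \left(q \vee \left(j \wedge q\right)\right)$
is always true.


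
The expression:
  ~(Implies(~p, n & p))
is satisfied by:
  {p: False}


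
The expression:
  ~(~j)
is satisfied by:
  {j: True}


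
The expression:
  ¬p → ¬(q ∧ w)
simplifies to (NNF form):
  p ∨ ¬q ∨ ¬w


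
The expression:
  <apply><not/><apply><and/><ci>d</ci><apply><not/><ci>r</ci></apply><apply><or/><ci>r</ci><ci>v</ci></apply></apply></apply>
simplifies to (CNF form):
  <apply><or/><ci>r</ci><apply><not/><ci>d</ci></apply><apply><not/><ci>v</ci></apply></apply>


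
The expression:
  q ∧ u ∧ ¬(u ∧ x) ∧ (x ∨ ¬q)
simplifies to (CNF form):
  False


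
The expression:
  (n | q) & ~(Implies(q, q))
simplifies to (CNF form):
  False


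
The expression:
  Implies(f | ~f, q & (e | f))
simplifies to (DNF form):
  (e & q) | (f & q)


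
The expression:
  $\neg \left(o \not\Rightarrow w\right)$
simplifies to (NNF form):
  $w \vee \neg o$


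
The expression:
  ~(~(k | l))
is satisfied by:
  {k: True, l: True}
  {k: True, l: False}
  {l: True, k: False}


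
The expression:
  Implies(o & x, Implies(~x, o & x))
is always true.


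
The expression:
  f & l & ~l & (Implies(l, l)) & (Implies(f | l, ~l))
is never true.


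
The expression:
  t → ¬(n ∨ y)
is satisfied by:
  {y: False, t: False, n: False}
  {n: True, y: False, t: False}
  {y: True, n: False, t: False}
  {n: True, y: True, t: False}
  {t: True, n: False, y: False}


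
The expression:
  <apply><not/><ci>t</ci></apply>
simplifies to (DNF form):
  <apply><not/><ci>t</ci></apply>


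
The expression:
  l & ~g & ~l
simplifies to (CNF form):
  False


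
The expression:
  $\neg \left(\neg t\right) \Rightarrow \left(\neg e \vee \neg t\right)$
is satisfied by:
  {e: False, t: False}
  {t: True, e: False}
  {e: True, t: False}


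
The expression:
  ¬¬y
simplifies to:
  y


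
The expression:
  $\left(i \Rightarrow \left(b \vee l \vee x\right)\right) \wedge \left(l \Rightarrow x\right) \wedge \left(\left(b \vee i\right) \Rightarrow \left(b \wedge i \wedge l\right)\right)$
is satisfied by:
  {x: True, l: False, i: False, b: False}
  {b: False, l: False, x: False, i: False}
  {x: True, l: True, b: False, i: False}
  {i: True, b: True, x: True, l: True}


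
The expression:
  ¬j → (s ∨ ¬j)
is always true.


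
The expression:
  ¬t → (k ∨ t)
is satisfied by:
  {k: True, t: True}
  {k: True, t: False}
  {t: True, k: False}


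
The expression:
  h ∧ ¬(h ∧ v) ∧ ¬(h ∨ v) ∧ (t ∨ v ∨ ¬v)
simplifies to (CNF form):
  False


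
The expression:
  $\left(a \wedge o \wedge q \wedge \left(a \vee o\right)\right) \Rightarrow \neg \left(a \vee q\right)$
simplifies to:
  $\neg a \vee \neg o \vee \neg q$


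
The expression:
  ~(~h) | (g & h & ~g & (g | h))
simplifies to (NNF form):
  h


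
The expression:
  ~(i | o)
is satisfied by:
  {i: False, o: False}


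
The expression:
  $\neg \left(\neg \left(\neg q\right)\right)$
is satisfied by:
  {q: False}


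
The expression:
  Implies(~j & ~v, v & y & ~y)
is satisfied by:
  {v: True, j: True}
  {v: True, j: False}
  {j: True, v: False}


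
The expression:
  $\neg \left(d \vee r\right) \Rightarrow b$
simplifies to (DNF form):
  $b \vee d \vee r$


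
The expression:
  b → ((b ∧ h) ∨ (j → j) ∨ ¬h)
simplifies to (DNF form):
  True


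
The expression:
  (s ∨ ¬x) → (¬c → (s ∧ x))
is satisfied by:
  {x: True, c: True}
  {x: True, c: False}
  {c: True, x: False}


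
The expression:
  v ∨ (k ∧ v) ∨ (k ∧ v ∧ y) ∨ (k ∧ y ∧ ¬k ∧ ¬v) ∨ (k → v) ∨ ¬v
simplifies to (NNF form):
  True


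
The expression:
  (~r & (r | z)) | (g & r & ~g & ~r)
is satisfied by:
  {z: True, r: False}


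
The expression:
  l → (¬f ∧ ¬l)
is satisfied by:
  {l: False}


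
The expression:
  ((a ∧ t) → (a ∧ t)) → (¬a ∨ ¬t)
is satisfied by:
  {t: False, a: False}
  {a: True, t: False}
  {t: True, a: False}


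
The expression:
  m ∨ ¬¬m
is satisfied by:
  {m: True}


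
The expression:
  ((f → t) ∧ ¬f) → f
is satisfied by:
  {f: True}


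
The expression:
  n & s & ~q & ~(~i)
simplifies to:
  i & n & s & ~q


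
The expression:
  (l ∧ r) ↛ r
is never true.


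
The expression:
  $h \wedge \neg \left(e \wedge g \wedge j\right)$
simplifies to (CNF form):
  $h \wedge \left(\neg e \vee \neg g \vee \neg j\right)$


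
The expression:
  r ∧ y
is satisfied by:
  {r: True, y: True}


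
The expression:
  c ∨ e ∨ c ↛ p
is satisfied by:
  {c: True, e: True}
  {c: True, e: False}
  {e: True, c: False}


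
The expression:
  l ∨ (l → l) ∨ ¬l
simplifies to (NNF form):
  True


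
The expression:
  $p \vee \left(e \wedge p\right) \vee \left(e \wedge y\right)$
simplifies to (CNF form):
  $\left(e \vee p\right) \wedge \left(p \vee y\right)$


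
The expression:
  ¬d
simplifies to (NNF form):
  ¬d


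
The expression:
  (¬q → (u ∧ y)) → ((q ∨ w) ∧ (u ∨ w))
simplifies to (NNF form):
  w ∨ (q ∧ u) ∨ (¬q ∧ ¬u) ∨ (¬q ∧ ¬y)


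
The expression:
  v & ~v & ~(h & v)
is never true.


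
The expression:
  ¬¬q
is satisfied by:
  {q: True}


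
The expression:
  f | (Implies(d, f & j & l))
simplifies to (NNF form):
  f | ~d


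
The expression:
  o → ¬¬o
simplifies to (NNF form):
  True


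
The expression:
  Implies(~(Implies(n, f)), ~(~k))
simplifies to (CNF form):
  f | k | ~n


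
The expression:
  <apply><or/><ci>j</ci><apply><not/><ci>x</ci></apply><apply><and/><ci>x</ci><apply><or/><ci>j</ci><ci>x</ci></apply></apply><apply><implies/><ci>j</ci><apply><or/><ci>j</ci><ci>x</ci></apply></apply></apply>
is always true.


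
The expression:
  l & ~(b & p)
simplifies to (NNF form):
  l & (~b | ~p)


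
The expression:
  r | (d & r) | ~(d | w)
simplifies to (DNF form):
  r | (~d & ~w)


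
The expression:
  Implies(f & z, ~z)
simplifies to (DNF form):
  ~f | ~z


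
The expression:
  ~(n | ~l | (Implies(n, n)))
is never true.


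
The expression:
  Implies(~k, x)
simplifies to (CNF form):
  k | x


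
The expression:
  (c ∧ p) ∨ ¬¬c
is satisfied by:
  {c: True}


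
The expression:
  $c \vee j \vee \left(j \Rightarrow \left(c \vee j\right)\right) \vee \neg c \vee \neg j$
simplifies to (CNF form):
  $\text{True}$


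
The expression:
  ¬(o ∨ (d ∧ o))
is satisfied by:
  {o: False}


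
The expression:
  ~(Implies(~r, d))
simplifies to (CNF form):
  ~d & ~r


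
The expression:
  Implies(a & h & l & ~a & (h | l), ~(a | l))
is always true.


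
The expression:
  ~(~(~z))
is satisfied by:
  {z: False}


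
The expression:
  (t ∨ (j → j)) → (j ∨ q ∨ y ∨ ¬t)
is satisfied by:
  {y: True, q: True, j: True, t: False}
  {y: True, q: True, j: False, t: False}
  {y: True, j: True, t: False, q: False}
  {y: True, j: False, t: False, q: False}
  {q: True, j: True, t: False, y: False}
  {q: True, j: False, t: False, y: False}
  {j: True, q: False, t: False, y: False}
  {j: False, q: False, t: False, y: False}
  {y: True, q: True, t: True, j: True}
  {y: True, q: True, t: True, j: False}
  {y: True, t: True, j: True, q: False}
  {y: True, t: True, j: False, q: False}
  {t: True, q: True, j: True, y: False}
  {t: True, q: True, j: False, y: False}
  {t: True, j: True, q: False, y: False}


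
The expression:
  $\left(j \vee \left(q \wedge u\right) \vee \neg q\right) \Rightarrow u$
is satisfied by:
  {q: True, u: True, j: False}
  {u: True, j: False, q: False}
  {q: True, u: True, j: True}
  {u: True, j: True, q: False}
  {q: True, j: False, u: False}


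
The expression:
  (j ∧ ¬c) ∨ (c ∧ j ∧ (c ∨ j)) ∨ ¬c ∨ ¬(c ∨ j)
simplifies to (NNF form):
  j ∨ ¬c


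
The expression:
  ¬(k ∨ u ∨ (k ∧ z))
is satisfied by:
  {u: False, k: False}


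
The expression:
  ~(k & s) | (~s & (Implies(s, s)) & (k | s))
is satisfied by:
  {s: False, k: False}
  {k: True, s: False}
  {s: True, k: False}


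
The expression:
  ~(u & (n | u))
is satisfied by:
  {u: False}


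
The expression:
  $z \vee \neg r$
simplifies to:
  $z \vee \neg r$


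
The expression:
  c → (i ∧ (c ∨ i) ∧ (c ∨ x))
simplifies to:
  i ∨ ¬c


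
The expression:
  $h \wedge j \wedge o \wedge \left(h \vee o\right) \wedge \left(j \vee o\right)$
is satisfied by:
  {h: True, j: True, o: True}


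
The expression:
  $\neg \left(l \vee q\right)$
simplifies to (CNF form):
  $\neg l \wedge \neg q$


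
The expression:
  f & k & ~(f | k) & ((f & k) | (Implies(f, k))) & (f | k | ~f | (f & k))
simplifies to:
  False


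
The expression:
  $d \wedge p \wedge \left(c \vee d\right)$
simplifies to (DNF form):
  $d \wedge p$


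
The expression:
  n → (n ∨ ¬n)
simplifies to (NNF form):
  True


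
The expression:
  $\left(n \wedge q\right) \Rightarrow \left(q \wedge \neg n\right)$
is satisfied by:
  {q: False, n: False}
  {n: True, q: False}
  {q: True, n: False}


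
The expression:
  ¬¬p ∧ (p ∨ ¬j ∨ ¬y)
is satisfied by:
  {p: True}


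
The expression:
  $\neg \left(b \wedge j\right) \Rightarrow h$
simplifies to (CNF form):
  $\left(b \vee h\right) \wedge \left(h \vee j\right)$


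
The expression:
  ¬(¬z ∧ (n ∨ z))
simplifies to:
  z ∨ ¬n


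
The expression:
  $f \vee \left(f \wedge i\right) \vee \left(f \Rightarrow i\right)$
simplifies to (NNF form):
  $\text{True}$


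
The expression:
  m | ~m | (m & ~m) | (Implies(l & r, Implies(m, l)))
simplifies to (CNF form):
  True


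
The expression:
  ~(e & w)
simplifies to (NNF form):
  ~e | ~w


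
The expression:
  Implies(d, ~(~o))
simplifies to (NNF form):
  o | ~d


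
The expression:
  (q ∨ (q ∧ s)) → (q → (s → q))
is always true.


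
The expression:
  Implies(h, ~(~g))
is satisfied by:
  {g: True, h: False}
  {h: False, g: False}
  {h: True, g: True}


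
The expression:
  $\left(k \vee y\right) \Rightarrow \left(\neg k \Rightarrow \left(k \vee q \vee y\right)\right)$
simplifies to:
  $\text{True}$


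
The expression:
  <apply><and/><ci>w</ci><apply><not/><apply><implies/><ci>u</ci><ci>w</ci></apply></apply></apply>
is never true.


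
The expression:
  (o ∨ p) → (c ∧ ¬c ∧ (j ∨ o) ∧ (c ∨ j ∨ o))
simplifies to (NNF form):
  ¬o ∧ ¬p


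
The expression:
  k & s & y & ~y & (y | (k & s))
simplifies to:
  False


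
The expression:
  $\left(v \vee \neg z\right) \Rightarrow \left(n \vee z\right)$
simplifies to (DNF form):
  $n \vee z$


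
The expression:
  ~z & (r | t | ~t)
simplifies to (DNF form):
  ~z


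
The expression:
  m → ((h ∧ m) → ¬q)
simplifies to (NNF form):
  ¬h ∨ ¬m ∨ ¬q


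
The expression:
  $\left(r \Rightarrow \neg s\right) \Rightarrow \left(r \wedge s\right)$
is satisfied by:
  {r: True, s: True}


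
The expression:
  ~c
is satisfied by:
  {c: False}


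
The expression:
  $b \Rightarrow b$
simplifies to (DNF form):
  $\text{True}$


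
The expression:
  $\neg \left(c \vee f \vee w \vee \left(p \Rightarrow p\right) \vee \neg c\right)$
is never true.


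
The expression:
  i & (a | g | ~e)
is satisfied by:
  {a: True, g: True, i: True, e: False}
  {a: True, i: True, e: False, g: False}
  {g: True, i: True, e: False, a: False}
  {i: True, g: False, e: False, a: False}
  {a: True, e: True, i: True, g: True}
  {a: True, e: True, i: True, g: False}
  {e: True, i: True, g: True, a: False}


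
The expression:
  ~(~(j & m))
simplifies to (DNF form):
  j & m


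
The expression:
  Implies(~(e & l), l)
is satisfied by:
  {l: True}


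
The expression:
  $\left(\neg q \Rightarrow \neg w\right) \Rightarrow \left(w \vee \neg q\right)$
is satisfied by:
  {w: True, q: False}
  {q: False, w: False}
  {q: True, w: True}


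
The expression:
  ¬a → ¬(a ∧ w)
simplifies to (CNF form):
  True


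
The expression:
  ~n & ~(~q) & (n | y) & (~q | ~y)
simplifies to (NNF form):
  False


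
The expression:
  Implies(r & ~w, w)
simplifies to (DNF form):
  w | ~r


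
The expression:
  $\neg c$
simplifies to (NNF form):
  $\neg c$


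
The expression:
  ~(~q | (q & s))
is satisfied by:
  {q: True, s: False}


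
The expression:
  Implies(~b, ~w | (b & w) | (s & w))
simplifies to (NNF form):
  b | s | ~w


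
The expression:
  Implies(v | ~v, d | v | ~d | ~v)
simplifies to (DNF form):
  True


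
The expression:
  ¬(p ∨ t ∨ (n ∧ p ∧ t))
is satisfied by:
  {p: False, t: False}


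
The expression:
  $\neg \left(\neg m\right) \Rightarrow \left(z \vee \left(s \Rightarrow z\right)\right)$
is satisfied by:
  {z: True, s: False, m: False}
  {s: False, m: False, z: False}
  {z: True, m: True, s: False}
  {m: True, s: False, z: False}
  {z: True, s: True, m: False}
  {s: True, z: False, m: False}
  {z: True, m: True, s: True}


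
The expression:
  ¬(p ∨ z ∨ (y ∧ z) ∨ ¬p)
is never true.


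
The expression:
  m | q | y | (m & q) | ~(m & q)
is always true.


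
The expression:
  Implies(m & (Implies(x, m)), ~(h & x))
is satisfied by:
  {h: False, m: False, x: False}
  {x: True, h: False, m: False}
  {m: True, h: False, x: False}
  {x: True, m: True, h: False}
  {h: True, x: False, m: False}
  {x: True, h: True, m: False}
  {m: True, h: True, x: False}


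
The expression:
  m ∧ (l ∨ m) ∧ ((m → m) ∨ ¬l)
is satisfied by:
  {m: True}


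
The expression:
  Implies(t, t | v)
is always true.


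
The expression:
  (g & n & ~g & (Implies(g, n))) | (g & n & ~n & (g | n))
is never true.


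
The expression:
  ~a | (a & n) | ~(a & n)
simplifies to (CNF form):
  True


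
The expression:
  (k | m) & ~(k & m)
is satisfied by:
  {m: True, k: False}
  {k: True, m: False}


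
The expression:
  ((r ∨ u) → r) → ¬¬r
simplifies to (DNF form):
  r ∨ u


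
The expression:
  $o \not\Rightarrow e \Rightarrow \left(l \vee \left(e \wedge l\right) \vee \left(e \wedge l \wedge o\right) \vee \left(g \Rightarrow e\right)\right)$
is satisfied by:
  {l: True, e: True, g: False, o: False}
  {l: True, g: False, e: False, o: False}
  {e: True, l: False, g: False, o: False}
  {l: False, g: False, e: False, o: False}
  {o: True, l: True, e: True, g: False}
  {o: True, l: True, g: False, e: False}
  {o: True, e: True, l: False, g: False}
  {o: True, l: False, g: False, e: False}
  {l: True, g: True, e: True, o: False}
  {l: True, g: True, o: False, e: False}
  {g: True, e: True, o: False, l: False}
  {g: True, o: False, e: False, l: False}
  {l: True, g: True, o: True, e: True}
  {l: True, g: True, o: True, e: False}
  {g: True, o: True, e: True, l: False}


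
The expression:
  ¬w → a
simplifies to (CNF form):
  a ∨ w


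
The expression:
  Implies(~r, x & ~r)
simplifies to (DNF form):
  r | x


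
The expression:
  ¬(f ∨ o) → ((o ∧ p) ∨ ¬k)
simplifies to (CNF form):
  f ∨ o ∨ ¬k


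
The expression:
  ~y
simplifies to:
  ~y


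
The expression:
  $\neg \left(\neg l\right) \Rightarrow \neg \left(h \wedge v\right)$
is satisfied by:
  {l: False, v: False, h: False}
  {h: True, l: False, v: False}
  {v: True, l: False, h: False}
  {h: True, v: True, l: False}
  {l: True, h: False, v: False}
  {h: True, l: True, v: False}
  {v: True, l: True, h: False}


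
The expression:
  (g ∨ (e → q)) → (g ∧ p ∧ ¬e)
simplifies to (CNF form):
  (e ∨ g) ∧ (e ∨ p) ∧ (g ∨ ¬q) ∧ (¬e ∨ ¬g)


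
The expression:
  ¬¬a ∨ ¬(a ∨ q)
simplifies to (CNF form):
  a ∨ ¬q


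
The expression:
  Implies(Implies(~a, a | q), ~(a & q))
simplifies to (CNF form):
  ~a | ~q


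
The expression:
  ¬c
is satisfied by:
  {c: False}


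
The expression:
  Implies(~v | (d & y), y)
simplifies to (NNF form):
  v | y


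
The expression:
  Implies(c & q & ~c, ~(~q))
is always true.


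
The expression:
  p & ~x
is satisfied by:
  {p: True, x: False}


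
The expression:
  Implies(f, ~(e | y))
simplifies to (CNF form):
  (~e | ~f) & (~f | ~y)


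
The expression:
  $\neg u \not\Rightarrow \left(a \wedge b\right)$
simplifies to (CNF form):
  $\neg u \wedge \left(\neg a \vee \neg b\right)$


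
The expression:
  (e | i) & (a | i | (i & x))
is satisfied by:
  {i: True, a: True, e: True}
  {i: True, a: True, e: False}
  {i: True, e: True, a: False}
  {i: True, e: False, a: False}
  {a: True, e: True, i: False}


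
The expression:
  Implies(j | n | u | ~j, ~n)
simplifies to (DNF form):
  ~n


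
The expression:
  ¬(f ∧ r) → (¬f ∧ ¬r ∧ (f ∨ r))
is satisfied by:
  {r: True, f: True}


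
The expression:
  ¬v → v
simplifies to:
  v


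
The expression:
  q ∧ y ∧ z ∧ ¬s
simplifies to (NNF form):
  q ∧ y ∧ z ∧ ¬s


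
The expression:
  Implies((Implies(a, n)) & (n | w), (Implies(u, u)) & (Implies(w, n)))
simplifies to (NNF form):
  a | n | ~w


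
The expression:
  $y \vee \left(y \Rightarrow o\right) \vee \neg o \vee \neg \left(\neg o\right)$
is always true.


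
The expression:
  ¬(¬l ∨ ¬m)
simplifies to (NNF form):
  l ∧ m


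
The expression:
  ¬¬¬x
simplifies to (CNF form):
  ¬x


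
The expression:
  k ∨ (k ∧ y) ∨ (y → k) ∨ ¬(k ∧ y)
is always true.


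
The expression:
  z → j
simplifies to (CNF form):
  j ∨ ¬z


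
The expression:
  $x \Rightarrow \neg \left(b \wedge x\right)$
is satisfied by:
  {x: False, b: False}
  {b: True, x: False}
  {x: True, b: False}


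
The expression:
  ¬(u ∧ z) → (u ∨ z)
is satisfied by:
  {z: True, u: True}
  {z: True, u: False}
  {u: True, z: False}


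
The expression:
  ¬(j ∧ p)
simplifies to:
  ¬j ∨ ¬p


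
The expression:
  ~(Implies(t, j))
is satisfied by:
  {t: True, j: False}


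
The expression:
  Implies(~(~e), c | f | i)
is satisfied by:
  {i: True, c: True, f: True, e: False}
  {i: True, c: True, f: False, e: False}
  {i: True, f: True, e: False, c: False}
  {i: True, f: False, e: False, c: False}
  {c: True, f: True, e: False, i: False}
  {c: True, f: False, e: False, i: False}
  {f: True, c: False, e: False, i: False}
  {f: False, c: False, e: False, i: False}
  {i: True, c: True, e: True, f: True}
  {i: True, c: True, e: True, f: False}
  {i: True, e: True, f: True, c: False}
  {i: True, e: True, f: False, c: False}
  {e: True, c: True, f: True, i: False}
  {e: True, c: True, f: False, i: False}
  {e: True, f: True, c: False, i: False}


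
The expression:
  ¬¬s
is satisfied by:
  {s: True}


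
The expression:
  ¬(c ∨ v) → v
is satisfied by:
  {c: True, v: True}
  {c: True, v: False}
  {v: True, c: False}


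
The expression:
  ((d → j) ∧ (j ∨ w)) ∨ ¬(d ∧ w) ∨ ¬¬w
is always true.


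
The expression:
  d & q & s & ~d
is never true.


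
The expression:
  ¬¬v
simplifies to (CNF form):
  v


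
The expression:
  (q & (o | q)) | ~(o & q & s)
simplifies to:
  True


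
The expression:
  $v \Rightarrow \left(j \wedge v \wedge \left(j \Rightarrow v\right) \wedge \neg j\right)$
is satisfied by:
  {v: False}


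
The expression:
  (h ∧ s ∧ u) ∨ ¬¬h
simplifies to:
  h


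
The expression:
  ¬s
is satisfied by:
  {s: False}


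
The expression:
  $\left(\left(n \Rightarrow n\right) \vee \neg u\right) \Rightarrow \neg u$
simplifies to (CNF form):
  $\neg u$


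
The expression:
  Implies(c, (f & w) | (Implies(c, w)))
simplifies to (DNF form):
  w | ~c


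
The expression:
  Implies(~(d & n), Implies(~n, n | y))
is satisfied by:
  {n: True, y: True}
  {n: True, y: False}
  {y: True, n: False}


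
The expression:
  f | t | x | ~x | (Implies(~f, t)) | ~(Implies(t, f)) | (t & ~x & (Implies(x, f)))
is always true.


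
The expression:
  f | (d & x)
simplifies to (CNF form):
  (d | f) & (f | x)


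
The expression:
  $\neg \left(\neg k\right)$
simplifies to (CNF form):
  $k$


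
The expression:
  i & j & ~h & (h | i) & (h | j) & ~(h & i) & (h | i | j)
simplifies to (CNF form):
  i & j & ~h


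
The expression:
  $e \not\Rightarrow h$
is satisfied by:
  {e: True, h: False}


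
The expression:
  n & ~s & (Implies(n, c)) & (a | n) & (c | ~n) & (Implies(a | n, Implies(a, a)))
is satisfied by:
  {c: True, n: True, s: False}


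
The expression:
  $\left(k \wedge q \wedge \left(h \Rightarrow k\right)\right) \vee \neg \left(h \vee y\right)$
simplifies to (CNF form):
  $\left(k \vee \neg h\right) \wedge \left(k \vee \neg y\right) \wedge \left(q \vee \neg h\right) \wedge \left(q \vee \neg y\right)$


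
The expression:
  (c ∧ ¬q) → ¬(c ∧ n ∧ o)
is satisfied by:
  {q: True, c: False, o: False, n: False}
  {q: False, c: False, o: False, n: False}
  {n: True, q: True, c: False, o: False}
  {n: True, q: False, c: False, o: False}
  {q: True, o: True, n: False, c: False}
  {o: True, n: False, c: False, q: False}
  {n: True, o: True, q: True, c: False}
  {n: True, o: True, q: False, c: False}
  {q: True, c: True, n: False, o: False}
  {c: True, n: False, o: False, q: False}
  {q: True, n: True, c: True, o: False}
  {n: True, c: True, q: False, o: False}
  {q: True, o: True, c: True, n: False}
  {o: True, c: True, n: False, q: False}
  {n: True, o: True, c: True, q: True}


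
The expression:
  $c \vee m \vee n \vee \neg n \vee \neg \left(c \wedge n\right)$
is always true.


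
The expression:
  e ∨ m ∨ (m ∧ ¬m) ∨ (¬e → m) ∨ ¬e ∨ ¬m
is always true.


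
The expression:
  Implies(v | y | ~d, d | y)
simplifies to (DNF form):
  d | y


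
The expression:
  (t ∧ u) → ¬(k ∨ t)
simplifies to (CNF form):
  ¬t ∨ ¬u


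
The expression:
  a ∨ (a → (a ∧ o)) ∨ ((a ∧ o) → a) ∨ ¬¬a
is always true.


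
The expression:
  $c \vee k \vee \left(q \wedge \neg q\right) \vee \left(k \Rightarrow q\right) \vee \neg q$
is always true.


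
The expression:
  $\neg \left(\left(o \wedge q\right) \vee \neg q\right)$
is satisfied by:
  {q: True, o: False}


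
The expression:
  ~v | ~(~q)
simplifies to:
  q | ~v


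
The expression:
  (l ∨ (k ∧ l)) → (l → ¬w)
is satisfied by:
  {l: False, w: False}
  {w: True, l: False}
  {l: True, w: False}


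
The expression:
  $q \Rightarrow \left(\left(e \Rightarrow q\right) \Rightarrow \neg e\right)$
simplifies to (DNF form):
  $\neg e \vee \neg q$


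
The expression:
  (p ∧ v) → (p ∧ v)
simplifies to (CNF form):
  True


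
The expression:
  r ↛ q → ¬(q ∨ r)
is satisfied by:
  {q: True, r: False}
  {r: False, q: False}
  {r: True, q: True}


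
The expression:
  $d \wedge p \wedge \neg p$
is never true.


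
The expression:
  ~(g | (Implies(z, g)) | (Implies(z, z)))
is never true.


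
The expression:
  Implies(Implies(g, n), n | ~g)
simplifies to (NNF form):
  True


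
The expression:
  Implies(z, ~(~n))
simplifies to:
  n | ~z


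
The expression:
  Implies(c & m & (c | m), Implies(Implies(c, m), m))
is always true.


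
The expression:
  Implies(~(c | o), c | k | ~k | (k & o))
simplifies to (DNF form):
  True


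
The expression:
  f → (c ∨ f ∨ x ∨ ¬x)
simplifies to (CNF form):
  True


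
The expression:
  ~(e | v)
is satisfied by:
  {v: False, e: False}


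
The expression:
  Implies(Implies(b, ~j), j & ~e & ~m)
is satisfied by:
  {b: True, j: True, e: False, m: False}
  {b: True, m: True, j: True, e: False}
  {b: True, j: True, e: True, m: False}
  {b: True, m: True, j: True, e: True}
  {j: True, m: False, e: False, b: False}


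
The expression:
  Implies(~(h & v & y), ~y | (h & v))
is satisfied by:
  {h: True, v: True, y: False}
  {h: True, v: False, y: False}
  {v: True, h: False, y: False}
  {h: False, v: False, y: False}
  {y: True, h: True, v: True}


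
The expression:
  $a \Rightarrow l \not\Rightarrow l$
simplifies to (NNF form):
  $\neg a$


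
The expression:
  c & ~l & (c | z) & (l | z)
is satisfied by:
  {c: True, z: True, l: False}


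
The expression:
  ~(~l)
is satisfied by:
  {l: True}


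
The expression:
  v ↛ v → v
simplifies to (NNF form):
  True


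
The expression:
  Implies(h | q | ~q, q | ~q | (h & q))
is always true.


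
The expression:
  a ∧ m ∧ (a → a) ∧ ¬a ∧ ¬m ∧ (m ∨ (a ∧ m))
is never true.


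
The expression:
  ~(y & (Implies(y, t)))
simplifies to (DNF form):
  ~t | ~y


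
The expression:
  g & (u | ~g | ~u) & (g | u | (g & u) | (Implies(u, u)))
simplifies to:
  g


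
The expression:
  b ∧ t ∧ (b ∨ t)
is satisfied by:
  {t: True, b: True}


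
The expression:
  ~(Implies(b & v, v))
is never true.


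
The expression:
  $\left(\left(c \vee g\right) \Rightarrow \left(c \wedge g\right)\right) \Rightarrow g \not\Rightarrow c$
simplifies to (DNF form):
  $\left(c \wedge \neg g\right) \vee \left(g \wedge \neg c\right)$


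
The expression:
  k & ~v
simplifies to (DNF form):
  k & ~v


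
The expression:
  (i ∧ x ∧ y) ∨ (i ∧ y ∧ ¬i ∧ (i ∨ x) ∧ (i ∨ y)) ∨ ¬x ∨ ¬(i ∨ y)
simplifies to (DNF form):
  (i ∧ y) ∨ (¬i ∧ ¬y) ∨ ¬x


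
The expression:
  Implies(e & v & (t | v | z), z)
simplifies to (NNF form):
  z | ~e | ~v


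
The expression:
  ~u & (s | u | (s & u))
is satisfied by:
  {s: True, u: False}


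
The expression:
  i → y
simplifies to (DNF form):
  y ∨ ¬i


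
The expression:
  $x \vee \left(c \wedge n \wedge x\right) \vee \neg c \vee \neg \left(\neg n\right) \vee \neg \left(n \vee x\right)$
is always true.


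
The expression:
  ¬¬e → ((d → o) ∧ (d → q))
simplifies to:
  (o ∧ q) ∨ ¬d ∨ ¬e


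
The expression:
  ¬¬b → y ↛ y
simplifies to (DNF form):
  ¬b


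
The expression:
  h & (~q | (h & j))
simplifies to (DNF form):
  (h & j) | (h & ~q)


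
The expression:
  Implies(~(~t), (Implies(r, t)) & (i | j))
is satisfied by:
  {i: True, j: True, t: False}
  {i: True, j: False, t: False}
  {j: True, i: False, t: False}
  {i: False, j: False, t: False}
  {i: True, t: True, j: True}
  {i: True, t: True, j: False}
  {t: True, j: True, i: False}


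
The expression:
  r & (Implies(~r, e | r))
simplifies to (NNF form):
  r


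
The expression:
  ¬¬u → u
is always true.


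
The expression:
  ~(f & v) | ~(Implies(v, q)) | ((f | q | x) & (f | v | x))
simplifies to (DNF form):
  True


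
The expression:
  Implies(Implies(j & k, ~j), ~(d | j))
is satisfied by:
  {k: True, j: False, d: False}
  {k: False, j: False, d: False}
  {j: True, k: True, d: False}
  {d: True, j: True, k: True}


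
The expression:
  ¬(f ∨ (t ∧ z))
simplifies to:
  ¬f ∧ (¬t ∨ ¬z)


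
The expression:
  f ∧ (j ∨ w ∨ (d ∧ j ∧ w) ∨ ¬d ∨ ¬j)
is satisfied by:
  {f: True}


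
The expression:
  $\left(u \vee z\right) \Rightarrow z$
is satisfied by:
  {z: True, u: False}
  {u: False, z: False}
  {u: True, z: True}


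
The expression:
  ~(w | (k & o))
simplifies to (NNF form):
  ~w & (~k | ~o)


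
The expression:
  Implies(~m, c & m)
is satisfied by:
  {m: True}


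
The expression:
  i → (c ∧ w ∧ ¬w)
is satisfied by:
  {i: False}


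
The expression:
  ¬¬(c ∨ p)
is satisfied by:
  {c: True, p: True}
  {c: True, p: False}
  {p: True, c: False}


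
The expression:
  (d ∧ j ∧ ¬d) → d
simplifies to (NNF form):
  True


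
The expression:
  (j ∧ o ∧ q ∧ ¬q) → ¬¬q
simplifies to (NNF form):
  True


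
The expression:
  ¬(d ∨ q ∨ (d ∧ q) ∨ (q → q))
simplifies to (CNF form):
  False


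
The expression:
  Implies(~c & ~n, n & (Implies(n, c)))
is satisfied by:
  {n: True, c: True}
  {n: True, c: False}
  {c: True, n: False}
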